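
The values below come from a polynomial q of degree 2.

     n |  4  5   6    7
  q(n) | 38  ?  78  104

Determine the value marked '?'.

The 3 known points determine the degree-2 polynomial uniquely.
Write q(n) = an^2 + bn + c. Substituting each data point gives a linear system:
  16a + 4b + c = 38
  36a + 6b + c = 78
  49a + 7b + c = 104
Solving the system yields a = 2, b = 0, c = 6.
So q(n) = 2n^2 + 6.
Then q(5) = 56.

56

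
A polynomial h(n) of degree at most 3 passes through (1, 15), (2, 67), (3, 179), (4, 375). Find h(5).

679

Write h(n) = an^3 + bn^2 + cn + d. Substituting each data point gives a linear system:
  a + b + c + d = 15
  8a + 4b + 2c + d = 67
  27a + 9b + 3c + d = 179
  64a + 16b + 4c + d = 375
Solving the system yields a = 4, b = 6, c = 6, d = -1.
So h(n) = 4n^3 + 6n^2 + 6n - 1.
Then h(5) = 679.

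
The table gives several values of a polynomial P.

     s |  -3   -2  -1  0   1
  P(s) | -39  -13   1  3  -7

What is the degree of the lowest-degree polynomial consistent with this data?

Forward differences of the values at s = -3, -2, -1, 0, 1:
  P  : -39  -13  1  3  -7
  Δ  : 26  14  2  -10
  Δ^2: -12  -12  -12
  Δ^3: 0  0
  Δ^4: 0
The second differences are constant (-12) and nonzero, while all higher differences vanish, so the minimal degree is 2.

2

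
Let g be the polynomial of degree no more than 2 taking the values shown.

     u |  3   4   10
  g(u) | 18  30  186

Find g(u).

Using the Lagrange interpolation formula with nodes 3, 4, 10:
  L_0(u) = (u - 4)(u - 10) / 7
  L_1(u) = (u - 3)(u - 10) / -6
  L_2(u) = (u - 3)(u - 4) / 42
Then g(u) = 18·L_0(u) + 30·L_1(u) + 186·L_2(u).
Expanding and collecting terms gives g(u) = 2u^2 - 2u + 6.
Check: g(3) = 18. ✓

g(u) = 2u^2 - 2u + 6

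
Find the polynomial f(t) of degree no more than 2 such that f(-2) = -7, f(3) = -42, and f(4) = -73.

Using the Lagrange interpolation formula with nodes -2, 3, 4:
  L_0(t) = (t - 3)(t - 4) / 30
  L_1(t) = (t + 2)(t - 4) / -5
  L_2(t) = (t + 2)(t - 3) / 6
Then f(t) = -7·L_0(t) - 42·L_1(t) - 73·L_2(t).
Expanding and collecting terms gives f(t) = -4t^2 - 3t + 3.
Check: f(3) = -42. ✓

f(t) = -4t^2 - 3t + 3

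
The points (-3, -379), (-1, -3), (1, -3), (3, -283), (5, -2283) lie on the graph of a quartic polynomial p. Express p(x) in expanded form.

Using the Lagrange interpolation formula with nodes -3, -1, 1, 3, 5:
  L_0(x) = (x + 1)(x - 1)(x - 3)(x - 5) / 384
  L_1(x) = (x + 3)(x - 1)(x - 3)(x - 5) / -96
  L_2(x) = (x + 3)(x + 1)(x - 3)(x - 5) / 64
  L_3(x) = (x + 3)(x + 1)(x - 1)(x - 5) / -96
  L_4(x) = (x + 3)(x + 1)(x - 1)(x - 3) / 384
Then p(x) = -379·L_0(x) - 3·L_1(x) - 3·L_2(x) - 283·L_3(x) - 2283·L_4(x).
Expanding and collecting terms gives p(x) = -4x⁴ + 2x³ - x² - 2x + 2.
Check: p(3) = -283. ✓

p(x) = -4x^4 + 2x^3 - x^2 - 2x + 2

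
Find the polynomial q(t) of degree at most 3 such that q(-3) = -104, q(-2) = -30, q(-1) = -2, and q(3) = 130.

Using the Lagrange interpolation formula with nodes -3, -2, -1, 3:
  L_0(t) = (t + 2)(t + 1)(t - 3) / -12
  L_1(t) = (t + 3)(t + 1)(t - 3) / 5
  L_2(t) = (t + 3)(t + 2)(t - 3) / -8
  L_3(t) = (t + 3)(t + 2)(t + 1) / 120
Then q(t) = -104·L_0(t) - 30·L_1(t) - 2·L_2(t) + 130·L_3(t).
Expanding and collecting terms gives q(t) = 4t^3 + t^2 + 3t + 4.
Check: q(-1) = -2. ✓

q(t) = 4t^3 + t^2 + 3t + 4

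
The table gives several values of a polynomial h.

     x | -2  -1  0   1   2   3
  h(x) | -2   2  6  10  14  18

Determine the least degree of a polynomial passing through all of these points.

1

Forward differences of the values at x = -2, -1, 0, 1, 2, 3:
  h  : -2  2  6  10  14  18
  Δ  : 4  4  4  4  4
  Δ^2: 0  0  0  0
  Δ^3: 0  0  0
  Δ^4: 0  0
  Δ^5: 0
The first differences are constant (4) and nonzero, while all higher differences vanish, so the minimal degree is 1.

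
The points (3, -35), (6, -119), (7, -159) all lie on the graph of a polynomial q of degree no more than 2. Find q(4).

Write q(t) = at^2 + bt + c. Substituting each data point gives a linear system:
  9a + 3b + c = -35
  36a + 6b + c = -119
  49a + 7b + c = -159
Solving the system yields a = -3, b = -1, c = -5.
So q(t) = -3t² - t - 5.
Then q(4) = -57.

-57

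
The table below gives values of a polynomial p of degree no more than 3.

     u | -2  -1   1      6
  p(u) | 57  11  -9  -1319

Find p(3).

-173

Using the Lagrange interpolation formula with nodes -2, -1, 1, 6:
  L_0(u) = (u + 1)(u - 1)(u - 6) / -24
  L_1(u) = (u + 2)(u - 1)(u - 6) / 14
  L_2(u) = (u + 2)(u + 1)(u - 6) / -30
  L_3(u) = (u + 2)(u + 1)(u - 1) / 280
Then p(u) = 57·L_0(u) + 11·L_1(u) - 9·L_2(u) - 1319·L_3(u).
Expanding and collecting terms gives p(u) = -6u^3 - 4u + 1.
Evaluating at u = 3: p(3) = -173.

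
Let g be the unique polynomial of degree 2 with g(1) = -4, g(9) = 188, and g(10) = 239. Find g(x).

g(x) = 3x^2 - 6x - 1

Using the Lagrange interpolation formula with nodes 1, 9, 10:
  L_0(x) = (x - 9)(x - 10) / 72
  L_1(x) = (x - 1)(x - 10) / -8
  L_2(x) = (x - 1)(x - 9) / 9
Then g(x) = -4·L_0(x) + 188·L_1(x) + 239·L_2(x).
Expanding and collecting terms gives g(x) = 3x² - 6x - 1.
Check: g(1) = -4. ✓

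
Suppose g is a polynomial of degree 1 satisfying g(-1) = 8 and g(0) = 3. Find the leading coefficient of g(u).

Write g(u) = au + b. Substituting each data point gives a linear system:
  -a + b = 8
  b = 3
Solving the system yields a = -5, b = 3.
So g(u) = -5u + 3.
The leading coefficient is -5.

-5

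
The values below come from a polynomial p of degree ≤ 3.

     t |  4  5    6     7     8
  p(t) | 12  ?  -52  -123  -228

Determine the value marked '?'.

On equispaced nodes a degree-3 polynomial has vanishing fourth forward difference, so
  p(4) - 4·p(5) + 6·p(6) - 4·p(7) + p(8) = 0.
Substituting the known values and solving for p(5):
  -4·p(5) = 36
  p(5) = -9.

-9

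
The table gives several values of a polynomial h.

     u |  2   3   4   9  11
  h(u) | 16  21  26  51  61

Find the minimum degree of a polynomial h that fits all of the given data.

1

Divided differences on the nodes 2, 3, 4, 9, 11:
  order 0: 16  21  26  51  61
  order 1: 5  5  5  5
  order 2: 0  0  0
  order 3: 0  0
  order 4: 0
The order-1 divided differences are all 5 (nonzero) and every higher order vanishes, so the data lies on a polynomial of degree exactly 1.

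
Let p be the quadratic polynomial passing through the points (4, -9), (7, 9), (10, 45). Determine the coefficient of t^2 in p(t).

Write p(t) = at^2 + bt + c. Substituting each data point gives a linear system:
  16a + 4b + c = -9
  49a + 7b + c = 9
  100a + 10b + c = 45
Solving the system yields a = 1, b = -5, c = -5.
So p(t) = t^2 - 5t - 5.
The leading coefficient is 1.

1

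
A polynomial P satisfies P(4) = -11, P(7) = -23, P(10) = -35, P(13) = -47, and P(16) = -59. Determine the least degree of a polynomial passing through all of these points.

1

Forward differences of the values at t = 4, 7, 10, 13, 16:
  P  : -11  -23  -35  -47  -59
  Δ  : -12  -12  -12  -12
  Δ^2: 0  0  0
  Δ^3: 0  0
  Δ^4: 0
The first differences are constant (-12) and nonzero, while all higher differences vanish, so the minimal degree is 1.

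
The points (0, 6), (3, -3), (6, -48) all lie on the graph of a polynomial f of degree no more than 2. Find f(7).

Forward differences of the values at s = 0, 3, 6:
  f  : 6  -3  -48
  Δ  : -9  -45
  Δ^2: -36
The second differences are constant, confirming degree 2.
Interpolating (Newton forward form) and evaluating at s = 7 gives f(7) = -71.

-71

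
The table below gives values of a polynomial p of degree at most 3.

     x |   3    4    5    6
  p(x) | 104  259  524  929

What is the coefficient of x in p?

Write p(x) = ax^3 + bx^2 + cx + d. Substituting each data point gives a linear system:
  27a + 9b + 3c + d = 104
  64a + 16b + 4c + d = 259
  125a + 25b + 5c + d = 524
  216a + 36b + 6c + d = 929
Solving the system yields a = 5, b = -5, c = 5, d = -1.
So p(x) = 5x^3 - 5x^2 + 5x - 1.
The coefficient of x is 5.

5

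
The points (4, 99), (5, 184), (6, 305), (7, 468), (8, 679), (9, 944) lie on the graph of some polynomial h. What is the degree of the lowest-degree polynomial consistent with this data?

Forward differences of the values at t = 4, 5, 6, 7, 8, 9:
  h  : 99  184  305  468  679  944
  Δ  : 85  121  163  211  265
  Δ^2: 36  42  48  54
  Δ^3: 6  6  6
  Δ^4: 0  0
  Δ^5: 0
The third differences are constant (6) and nonzero, while all higher differences vanish, so the minimal degree is 3.

3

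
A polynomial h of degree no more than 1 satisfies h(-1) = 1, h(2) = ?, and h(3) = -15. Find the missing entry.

The 2 known points determine the degree-1 polynomial uniquely.
Write h(n) = an + b. Substituting each data point gives a linear system:
  -a + b = 1
  3a + b = -15
Solving the system yields a = -4, b = -3.
So h(n) = -4n - 3.
Then h(2) = -11.

-11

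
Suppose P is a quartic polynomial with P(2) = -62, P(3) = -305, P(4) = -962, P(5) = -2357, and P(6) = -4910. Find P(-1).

-17

Write P(t) = at^4 + bt^3 + ct^2 + dt + e. Substituting each data point gives a linear system:
  16a + 8b + 4c + 2d + e = -62
  81a + 27b + 9c + 3d + e = -305
  256a + 64b + 16c + 4d + e = -962
  625a + 125b + 25c + 5d + e = -2357
  1296a + 216b + 36c + 6d + e = -4910
Solving the system yields a = -4, b = 2, c = -5, d = 4, e = -2.
So P(t) = -4t⁴ + 2t³ - 5t² + 4t - 2.
Then P(-1) = -17.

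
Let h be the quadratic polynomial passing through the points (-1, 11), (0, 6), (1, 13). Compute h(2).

Forward differences of the values at s = -1, 0, 1:
  h  : 11  6  13
  Δ  : -5  7
  Δ^2: 12
The second differences are constant, confirming degree 2.
Interpolating (Newton forward form) and evaluating at s = 2 gives h(2) = 32.

32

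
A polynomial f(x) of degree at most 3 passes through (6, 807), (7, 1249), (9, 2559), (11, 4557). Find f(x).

Write f(x) = ax^3 + bx^2 + cx + d. Substituting each data point gives a linear system:
  216a + 36b + 6c + d = 807
  343a + 49b + 7c + d = 1249
  729a + 81b + 9c + d = 2559
  1331a + 121b + 11c + d = 4557
Solving the system yields a = 3, b = 5, c = -4, d = 3.
So f(x) = 3x³ + 5x² - 4x + 3.
Check: f(6) = 807. ✓

f(x) = 3x^3 + 5x^2 - 4x + 3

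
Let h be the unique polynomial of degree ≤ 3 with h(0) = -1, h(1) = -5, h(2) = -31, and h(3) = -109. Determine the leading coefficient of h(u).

-5

Write h(u) = au^3 + bu^2 + cu + d. Substituting each data point gives a linear system:
  d = -1
  a + b + c + d = -5
  8a + 4b + 2c + d = -31
  27a + 9b + 3c + d = -109
Solving the system yields a = -5, b = 4, c = -3, d = -1.
So h(u) = -5u³ + 4u² - 3u - 1.
The leading coefficient is -5.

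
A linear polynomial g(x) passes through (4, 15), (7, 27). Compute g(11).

43

Using the Lagrange interpolation formula with nodes 4, 7:
  L_0(x) = (x - 7) / -3
  L_1(x) = (x - 4) / 3
Then g(x) = 15·L_0(x) + 27·L_1(x).
Expanding and collecting terms gives g(x) = 4x - 1.
Evaluating at x = 11: g(11) = 43.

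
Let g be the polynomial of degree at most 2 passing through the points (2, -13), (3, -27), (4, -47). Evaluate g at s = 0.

-3

Using the Lagrange interpolation formula with nodes 2, 3, 4:
  L_0(s) = (s - 3)(s - 4) / 2
  L_1(s) = (s - 2)(s - 4) / -1
  L_2(s) = (s - 2)(s - 3) / 2
Then g(s) = -13·L_0(s) - 27·L_1(s) - 47·L_2(s).
Expanding and collecting terms gives g(s) = -3s^2 + s - 3.
Evaluating at s = 0: g(0) = -3.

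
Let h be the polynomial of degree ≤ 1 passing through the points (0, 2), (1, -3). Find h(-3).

17

Write h(u) = au + b. Substituting each data point gives a linear system:
  b = 2
  a + b = -3
Solving the system yields a = -5, b = 2.
So h(u) = -5u + 2.
Then h(-3) = 17.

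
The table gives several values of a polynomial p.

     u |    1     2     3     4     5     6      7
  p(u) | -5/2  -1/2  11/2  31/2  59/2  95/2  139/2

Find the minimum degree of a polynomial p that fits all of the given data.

2

Forward differences of the values at u = 1, 2, 3, 4, 5, 6, 7:
  p  : -5/2  -1/2  11/2  31/2  59/2  95/2  139/2
  Δ  : 2  6  10  14  18  22
  Δ^2: 4  4  4  4  4
  Δ^3: 0  0  0  0
  Δ^4: 0  0  0
  Δ^5: 0  0
  Δ^6: 0
The second differences are constant (4) and nonzero, while all higher differences vanish, so the minimal degree is 2.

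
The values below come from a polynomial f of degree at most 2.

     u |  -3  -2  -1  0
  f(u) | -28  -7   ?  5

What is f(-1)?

On equispaced nodes a degree-2 polynomial has vanishing third forward difference, so
  - f(-3) + 3·f(-2) - 3·f(-1) + f(0) = 0.
Substituting the known values and solving for f(-1):
  -3·f(-1) = -12
  f(-1) = 4.

4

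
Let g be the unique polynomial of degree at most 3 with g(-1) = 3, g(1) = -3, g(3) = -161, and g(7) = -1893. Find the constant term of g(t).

4

Write g(t) = at^3 + bt^2 + ct + d. Substituting each data point gives a linear system:
  -a + b - c + d = 3
  a + b + c + d = -3
  27a + 9b + 3c + d = -161
  343a + 49b + 7c + d = -1893
Solving the system yields a = -5, b = -4, c = 2, d = 4.
So g(t) = -5t^3 - 4t^2 + 2t + 4.
The constant term is 4.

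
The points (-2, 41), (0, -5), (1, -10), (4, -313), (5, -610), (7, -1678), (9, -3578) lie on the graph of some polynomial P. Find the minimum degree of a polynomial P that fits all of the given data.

Divided differences on the nodes -2, 0, 1, 4, 5, 7, 9:
  order 0: 41  -5  -10  -313  -610  -1678  -3578
  order 1: -23  -5  -101  -297  -534  -950
  order 2: 6  -24  -49  -79  -104
  order 3: -5  -5  -5  -5
  order 4: 0  0  0
  order 5: 0  0
  order 6: 0
The order-3 divided differences are all -5 (nonzero) and every higher order vanishes, so the data lies on a polynomial of degree exactly 3.

3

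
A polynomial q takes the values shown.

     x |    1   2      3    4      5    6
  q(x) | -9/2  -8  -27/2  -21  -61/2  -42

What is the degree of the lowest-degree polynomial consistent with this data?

Forward differences of the values at x = 1, 2, 3, 4, 5, 6:
  q  : -9/2  -8  -27/2  -21  -61/2  -42
  Δ  : -7/2  -11/2  -15/2  -19/2  -23/2
  Δ^2: -2  -2  -2  -2
  Δ^3: 0  0  0
  Δ^4: 0  0
  Δ^5: 0
The second differences are constant (-2) and nonzero, while all higher differences vanish, so the minimal degree is 2.

2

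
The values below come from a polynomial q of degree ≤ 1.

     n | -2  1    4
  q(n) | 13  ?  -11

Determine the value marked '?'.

1

The 2 known points determine the degree-1 polynomial uniquely.
Write q(n) = an + b. Substituting each data point gives a linear system:
  -2a + b = 13
  4a + b = -11
Solving the system yields a = -4, b = 5.
So q(n) = -4n + 5.
Then q(1) = 1.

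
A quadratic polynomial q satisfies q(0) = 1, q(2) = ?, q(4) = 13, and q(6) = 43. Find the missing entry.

The 3 known points determine the degree-2 polynomial uniquely.
Write q(t) = at^2 + bt + c. Substituting each data point gives a linear system:
  c = 1
  16a + 4b + c = 13
  36a + 6b + c = 43
Solving the system yields a = 2, b = -5, c = 1.
So q(t) = 2t^2 - 5t + 1.
Then q(2) = -1.

-1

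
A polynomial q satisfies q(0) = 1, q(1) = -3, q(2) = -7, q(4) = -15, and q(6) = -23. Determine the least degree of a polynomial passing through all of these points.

1

Divided differences on the nodes 0, 1, 2, 4, 6:
  order 0: 1  -3  -7  -15  -23
  order 1: -4  -4  -4  -4
  order 2: 0  0  0
  order 3: 0  0
  order 4: 0
The order-1 divided differences are all -4 (nonzero) and every higher order vanishes, so the data lies on a polynomial of degree exactly 1.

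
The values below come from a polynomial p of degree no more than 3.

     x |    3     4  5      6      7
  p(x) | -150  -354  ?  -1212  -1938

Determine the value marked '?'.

On equispaced nodes a degree-3 polynomial has vanishing fourth forward difference, so
  p(3) - 4·p(4) + 6·p(5) - 4·p(6) + p(7) = 0.
Substituting the known values and solving for p(5):
  6·p(5) = -4176
  p(5) = -696.

-696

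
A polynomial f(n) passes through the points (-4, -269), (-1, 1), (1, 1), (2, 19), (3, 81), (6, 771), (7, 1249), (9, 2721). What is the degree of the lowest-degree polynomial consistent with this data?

Divided differences on the nodes -4, -1, 1, 2, 3, 6, 7, 9:
  order 0: -269  1  1  19  81  771  1249  2721
  order 1: 90  0  18  62  230  478  736
  order 2: -18  6  22  42  62  86
  order 3: 4  4  4  4  4
  order 4: 0  0  0  0
  order 5: 0  0  0
  order 6: 0  0
  order 7: 0
The order-3 divided differences are all 4 (nonzero) and every higher order vanishes, so the data lies on a polynomial of degree exactly 3.

3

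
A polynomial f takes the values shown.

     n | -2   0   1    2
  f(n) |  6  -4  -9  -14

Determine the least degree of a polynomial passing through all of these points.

Divided differences on the nodes -2, 0, 1, 2:
  order 0: 6  -4  -9  -14
  order 1: -5  -5  -5
  order 2: 0  0
  order 3: 0
The order-1 divided differences are all -5 (nonzero) and every higher order vanishes, so the data lies on a polynomial of degree exactly 1.

1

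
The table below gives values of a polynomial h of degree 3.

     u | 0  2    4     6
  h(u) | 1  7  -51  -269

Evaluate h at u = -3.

Using the Lagrange interpolation formula with nodes 0, 2, 4, 6:
  L_0(u) = (u - 2)(u - 4)(u - 6) / -48
  L_1(u) = u(u - 4)(u - 6) / 16
  L_2(u) = u(u - 2)(u - 6) / -16
  L_3(u) = u(u - 2)(u - 4) / 48
Then h(u) = 1·L_0(u) + 7·L_1(u) - 51·L_2(u) - 269·L_3(u).
Expanding and collecting terms gives h(u) = -2u^3 + 4u^2 + 3u + 1.
Evaluating at u = -3: h(-3) = 82.

82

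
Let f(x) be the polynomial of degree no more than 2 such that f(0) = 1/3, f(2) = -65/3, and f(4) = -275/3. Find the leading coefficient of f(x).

Write f(x) = ax^2 + bx + c. Substituting each data point gives a linear system:
  c = 1/3
  4a + 2b + c = -65/3
  16a + 4b + c = -275/3
Solving the system yields a = -6, b = 1, c = 1/3.
So f(x) = -6x^2 + x + 1/3.
The leading coefficient is -6.

-6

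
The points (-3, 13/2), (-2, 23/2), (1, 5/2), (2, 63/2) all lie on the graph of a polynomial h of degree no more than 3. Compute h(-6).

Write h(x) = ax^3 + bx^2 + cx + d. Substituting each data point gives a linear system:
  -27a + 9b - 3c + d = 13/2
  -8a + 4b - 2c + d = 23/2
  a + b + c + d = 5/2
  8a + 4b + 2c + d = 63/2
Solving the system yields a = 2, b = 6, c = -3, d = -5/2.
So h(x) = 2x³ + 6x² - 3x - 5/2.
Then h(-6) = -401/2.

-401/2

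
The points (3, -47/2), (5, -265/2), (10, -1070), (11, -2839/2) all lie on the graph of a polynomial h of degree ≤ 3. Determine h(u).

Write h(u) = au^3 + bu^2 + cu + d. Substituting each data point gives a linear system:
  27a + 9b + 3c + d = -47/2
  125a + 25b + 5c + d = -265/2
  1000a + 100b + 10c + d = -1070
  1331a + 121b + 11c + d = -2839/2
Solving the system yields a = -1, b = -1, c = 5/2, d = 5.
So h(u) = -u^3 - u^2 + (5/2)u + 5.
Check: h(3) = -47/2. ✓

h(u) = -u^3 - u^2 + (5/2)u + 5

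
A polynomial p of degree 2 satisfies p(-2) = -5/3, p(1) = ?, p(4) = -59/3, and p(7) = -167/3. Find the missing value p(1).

The 3 known points determine the degree-2 polynomial uniquely.
Write p(n) = an^2 + bn + c. Substituting each data point gives a linear system:
  4a - 2b + c = -5/3
  16a + 4b + c = -59/3
  49a + 7b + c = -167/3
Solving the system yields a = -1, b = -1, c = 1/3.
So p(n) = -n^2 - n + 1/3.
Then p(1) = -5/3.

-5/3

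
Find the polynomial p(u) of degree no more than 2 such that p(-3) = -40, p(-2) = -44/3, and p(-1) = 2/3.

Using the Lagrange interpolation formula with nodes -3, -2, -1:
  L_0(u) = (u + 2)(u + 1) / 2
  L_1(u) = (u + 3)(u + 1) / -1
  L_2(u) = (u + 3)(u + 2) / 2
Then p(u) = -40·L_0(u) - 44/3·L_1(u) + 2/3·L_2(u).
Expanding and collecting terms gives p(u) = -5u^2 + (1/3)u + 6.
Check: p(-1) = 2/3. ✓

p(u) = -5u^2 + (1/3)u + 6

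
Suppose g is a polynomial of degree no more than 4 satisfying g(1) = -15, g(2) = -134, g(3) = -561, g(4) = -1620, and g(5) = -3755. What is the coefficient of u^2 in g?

Write g(u) = au^4 + bu^3 + cu^2 + du + e. Substituting each data point gives a linear system:
  a + b + c + d + e = -15
  16a + 8b + 4c + 2d + e = -134
  81a + 27b + 9c + 3d + e = -561
  256a + 64b + 16c + 4d + e = -1620
  625a + 125b + 25c + 5d + e = -3755
Solving the system yields a = -5, b = -4, c = -5, d = -1, e = 0.
So g(u) = -5u⁴ - 4u³ - 5u² - u.
The coefficient of u^2 is -5.

-5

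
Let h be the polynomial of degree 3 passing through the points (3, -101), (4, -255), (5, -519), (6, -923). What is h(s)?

h(s) = -5s^3 + 5s^2 - 4s + 1

Write h(s) = as^3 + bs^2 + cs + d. Substituting each data point gives a linear system:
  27a + 9b + 3c + d = -101
  64a + 16b + 4c + d = -255
  125a + 25b + 5c + d = -519
  216a + 36b + 6c + d = -923
Solving the system yields a = -5, b = 5, c = -4, d = 1.
So h(s) = -5s³ + 5s² - 4s + 1.
Check: h(6) = -923. ✓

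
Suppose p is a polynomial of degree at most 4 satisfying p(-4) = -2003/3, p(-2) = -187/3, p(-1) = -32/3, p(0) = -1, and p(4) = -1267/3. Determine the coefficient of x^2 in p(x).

-2

Write p(x) = ax^4 + bx^3 + cx^2 + dx + e. Substituting each data point gives a linear system:
  256a - 64b + 16c - 4d + e = -2003/3
  16a - 8b + 4c - 2d + e = -187/3
  a - b + c - d + e = -32/3
  e = -1
  256a + 64b + 16c + 4d + e = -1267/3
Solving the system yields a = -2, b = 5/3, c = -2, d = 4, e = -1.
So p(x) = -2x^4 + (5/3)x^3 - 2x^2 + 4x - 1.
The coefficient of x^2 is -2.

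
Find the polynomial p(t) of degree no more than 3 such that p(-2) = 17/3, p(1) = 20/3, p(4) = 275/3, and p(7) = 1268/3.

Write p(t) = at^3 + bt^2 + ct + d. Substituting each data point gives a linear system:
  -8a + 4b - 2c + d = 17/3
  a + b + c + d = 20/3
  64a + 16b + 4c + d = 275/3
  343a + 49b + 7c + d = 1268/3
Solving the system yields a = 1, b = 5/3, c = -1, d = 5.
So p(t) = t^3 + (5/3)t^2 - t + 5.
Check: p(7) = 1268/3. ✓

p(t) = t^3 + (5/3)t^2 - t + 5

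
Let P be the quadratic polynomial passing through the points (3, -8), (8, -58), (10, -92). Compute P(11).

Using the Lagrange interpolation formula with nodes 3, 8, 10:
  L_0(n) = (n - 8)(n - 10) / 35
  L_1(n) = (n - 3)(n - 10) / -10
  L_2(n) = (n - 3)(n - 8) / 14
Then P(n) = -8·L_0(n) - 58·L_1(n) - 92·L_2(n).
Expanding and collecting terms gives P(n) = -n^2 + n - 2.
Evaluating at n = 11: P(11) = -112.

-112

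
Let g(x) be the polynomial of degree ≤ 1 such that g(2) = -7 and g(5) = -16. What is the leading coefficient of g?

Write g(x) = ax + b. Substituting each data point gives a linear system:
  2a + b = -7
  5a + b = -16
Solving the system yields a = -3, b = -1.
So g(x) = -3x - 1.
The leading coefficient is -3.

-3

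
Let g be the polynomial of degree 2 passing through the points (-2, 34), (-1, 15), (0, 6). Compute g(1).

Forward differences of the values at t = -2, -1, 0:
  g  : 34  15  6
  Δ  : -19  -9
  Δ^2: 10
The second differences are constant, confirming degree 2.
Interpolating (Newton forward form) and evaluating at t = 1 gives g(1) = 7.

7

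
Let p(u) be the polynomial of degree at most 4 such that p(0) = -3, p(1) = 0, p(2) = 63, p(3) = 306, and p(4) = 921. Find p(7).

7998

Using the Lagrange interpolation formula with nodes 0, 1, 2, 3, 4:
  L_0(u) = (u - 1)(u - 2)(u - 3)(u - 4) / 24
  L_1(u) = u(u - 2)(u - 3)(u - 4) / -6
  L_2(u) = u(u - 1)(u - 3)(u - 4) / 4
  L_3(u) = u(u - 1)(u - 2)(u - 4) / -6
  L_4(u) = u(u - 1)(u - 2)(u - 3) / 24
Then p(u) = -3·L_0(u) + 0·L_1(u) + 63·L_2(u) + 306·L_3(u) + 921·L_4(u).
Expanding and collecting terms gives p(u) = 3u^4 + 2u^3 + 3u^2 - 5u - 3.
Evaluating at u = 7: p(7) = 7998.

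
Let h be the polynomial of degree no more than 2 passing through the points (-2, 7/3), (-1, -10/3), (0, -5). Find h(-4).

77/3

Using the Lagrange interpolation formula with nodes -2, -1, 0:
  L_0(x) = (x + 1)x / 2
  L_1(x) = (x + 2)x / -1
  L_2(x) = (x + 2)(x + 1) / 2
Then h(x) = 7/3·L_0(x) - 10/3·L_1(x) - 5·L_2(x).
Expanding and collecting terms gives h(x) = 2x^2 + (1/3)x - 5.
Evaluating at x = -4: h(-4) = 77/3.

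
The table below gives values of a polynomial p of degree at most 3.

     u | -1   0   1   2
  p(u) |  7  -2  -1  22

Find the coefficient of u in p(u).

-6

Write p(u) = au^3 + bu^2 + cu + d. Substituting each data point gives a linear system:
  -a + b - c + d = 7
  d = -2
  a + b + c + d = -1
  8a + 4b + 2c + d = 22
Solving the system yields a = 2, b = 5, c = -6, d = -2.
So p(u) = 2u³ + 5u² - 6u - 2.
The coefficient of u is -6.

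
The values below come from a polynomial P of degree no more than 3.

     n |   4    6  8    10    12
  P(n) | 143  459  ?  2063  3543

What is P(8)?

1067

The 4 known points determine the degree-3 polynomial uniquely.
Write P(n) = an^3 + bn^2 + cn + d. Substituting each data point gives a linear system:
  64a + 16b + 4c + d = 143
  216a + 36b + 6c + d = 459
  1000a + 100b + 10c + d = 2063
  1728a + 144b + 12c + d = 3543
Solving the system yields a = 2, b = 1/2, c = 1, d = 3.
So P(n) = 2n³ + (1/2)n² + n + 3.
Then P(8) = 1067.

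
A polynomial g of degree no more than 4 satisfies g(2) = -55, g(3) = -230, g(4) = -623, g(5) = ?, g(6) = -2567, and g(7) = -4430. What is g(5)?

-1354

On equispaced nodes a degree-4 polynomial has vanishing fifth forward difference, so
  - g(2) + 5·g(3) - 10·g(4) + 10·g(5) - 5·g(6) + g(7) = 0.
Substituting the known values and solving for g(5):
  10·g(5) = -13540
  g(5) = -1354.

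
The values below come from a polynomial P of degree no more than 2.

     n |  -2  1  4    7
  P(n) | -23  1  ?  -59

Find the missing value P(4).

On equispaced nodes a degree-2 polynomial has vanishing third forward difference, so
  - P(-2) + 3·P(1) - 3·P(4) + P(7) = 0.
Substituting the known values and solving for P(4):
  -3·P(4) = 33
  P(4) = -11.

-11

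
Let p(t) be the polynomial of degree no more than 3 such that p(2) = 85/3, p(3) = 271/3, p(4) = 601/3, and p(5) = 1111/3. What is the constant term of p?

1/3

Write p(t) = at^3 + bt^2 + ct + d. Substituting each data point gives a linear system:
  8a + 4b + 2c + d = 85/3
  27a + 9b + 3c + d = 271/3
  64a + 16b + 4c + d = 601/3
  125a + 25b + 5c + d = 1111/3
Solving the system yields a = 2, b = 6, c = -6, d = 1/3.
So p(t) = 2t^3 + 6t^2 - 6t + 1/3.
The constant term is 1/3.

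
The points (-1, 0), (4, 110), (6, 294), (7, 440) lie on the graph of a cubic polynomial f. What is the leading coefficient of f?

1

Write f(u) = au^3 + bu^2 + cu + d. Substituting each data point gives a linear system:
  -a + b - c + d = 0
  64a + 16b + 4c + d = 110
  216a + 36b + 6c + d = 294
  343a + 49b + 7c + d = 440
Solving the system yields a = 1, b = 1, c = 6, d = 6.
So f(u) = u^3 + u^2 + 6u + 6.
The leading coefficient is 1.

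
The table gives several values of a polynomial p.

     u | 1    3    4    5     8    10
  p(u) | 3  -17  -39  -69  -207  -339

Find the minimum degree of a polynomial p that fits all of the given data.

Divided differences on the nodes 1, 3, 4, 5, 8, 10:
  order 0: 3  -17  -39  -69  -207  -339
  order 1: -10  -22  -30  -46  -66
  order 2: -4  -4  -4  -4
  order 3: 0  0  0
  order 4: 0  0
  order 5: 0
The order-2 divided differences are all -4 (nonzero) and every higher order vanishes, so the data lies on a polynomial of degree exactly 2.

2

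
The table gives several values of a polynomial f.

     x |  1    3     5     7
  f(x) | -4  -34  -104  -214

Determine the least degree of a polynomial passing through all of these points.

Forward differences of the values at x = 1, 3, 5, 7:
  f  : -4  -34  -104  -214
  Δ  : -30  -70  -110
  Δ^2: -40  -40
  Δ^3: 0
The second differences are constant (-40) and nonzero, while all higher differences vanish, so the minimal degree is 2.

2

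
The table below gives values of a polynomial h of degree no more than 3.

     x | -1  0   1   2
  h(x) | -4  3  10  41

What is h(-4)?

Using the Lagrange interpolation formula with nodes -1, 0, 1, 2:
  L_0(x) = x(x - 1)(x - 2) / -6
  L_1(x) = (x + 1)(x - 1)(x - 2) / 2
  L_2(x) = (x + 1)x(x - 2) / -2
  L_3(x) = (x + 1)x(x - 1) / 6
Then h(x) = -4·L_0(x) + 3·L_1(x) + 10·L_2(x) + 41·L_3(x).
Expanding and collecting terms gives h(x) = 4x^3 + 3x + 3.
Evaluating at x = -4: h(-4) = -265.

-265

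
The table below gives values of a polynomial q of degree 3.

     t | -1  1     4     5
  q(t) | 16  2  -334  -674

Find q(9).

Using the Lagrange interpolation formula with nodes -1, 1, 4, 5:
  L_0(t) = (t - 1)(t - 4)(t - 5) / -60
  L_1(t) = (t + 1)(t - 4)(t - 5) / 24
  L_2(t) = (t + 1)(t - 1)(t - 5) / -15
  L_3(t) = (t + 1)(t - 1)(t - 4) / 24
Then q(t) = 16·L_0(t) + 2·L_1(t) - 334·L_2(t) - 674·L_3(t).
Expanding and collecting terms gives q(t) = -6t³ + 3t² - t + 6.
Evaluating at t = 9: q(9) = -4134.

-4134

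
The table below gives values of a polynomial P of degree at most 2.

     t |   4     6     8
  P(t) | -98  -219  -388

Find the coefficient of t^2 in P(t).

Write P(t) = at^2 + bt + c. Substituting each data point gives a linear system:
  16a + 4b + c = -98
  36a + 6b + c = -219
  64a + 8b + c = -388
Solving the system yields a = -6, b = -1/2, c = 0.
So P(t) = -6t^2 - (1/2)t.
The leading coefficient is -6.

-6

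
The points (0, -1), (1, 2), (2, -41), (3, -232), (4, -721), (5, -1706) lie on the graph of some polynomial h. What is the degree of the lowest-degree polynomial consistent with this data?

Forward differences of the values at s = 0, 1, 2, 3, 4, 5:
  h  : -1  2  -41  -232  -721  -1706
  Δ  : 3  -43  -191  -489  -985
  Δ^2: -46  -148  -298  -496
  Δ^3: -102  -150  -198
  Δ^4: -48  -48
  Δ^5: 0
The fourth differences are constant (-48) and nonzero, while all higher differences vanish, so the minimal degree is 4.

4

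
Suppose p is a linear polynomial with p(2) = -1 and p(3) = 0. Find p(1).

-2

Write p(x) = ax + b. Substituting each data point gives a linear system:
  2a + b = -1
  3a + b = 0
Solving the system yields a = 1, b = -3.
So p(x) = x - 3.
Then p(1) = -2.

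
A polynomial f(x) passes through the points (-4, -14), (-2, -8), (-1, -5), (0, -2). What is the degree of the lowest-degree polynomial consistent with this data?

1

Divided differences on the nodes -4, -2, -1, 0:
  order 0: -14  -8  -5  -2
  order 1: 3  3  3
  order 2: 0  0
  order 3: 0
The order-1 divided differences are all 3 (nonzero) and every higher order vanishes, so the data lies on a polynomial of degree exactly 1.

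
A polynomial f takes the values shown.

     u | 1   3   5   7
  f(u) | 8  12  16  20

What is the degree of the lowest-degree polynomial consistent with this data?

1

Forward differences of the values at u = 1, 3, 5, 7:
  f  : 8  12  16  20
  Δ  : 4  4  4
  Δ^2: 0  0
  Δ^3: 0
The first differences are constant (4) and nonzero, while all higher differences vanish, so the minimal degree is 1.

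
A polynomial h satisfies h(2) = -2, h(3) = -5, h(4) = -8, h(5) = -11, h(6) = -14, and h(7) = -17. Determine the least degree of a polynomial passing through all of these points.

Forward differences of the values at t = 2, 3, 4, 5, 6, 7:
  h  : -2  -5  -8  -11  -14  -17
  Δ  : -3  -3  -3  -3  -3
  Δ^2: 0  0  0  0
  Δ^3: 0  0  0
  Δ^4: 0  0
  Δ^5: 0
The first differences are constant (-3) and nonzero, while all higher differences vanish, so the minimal degree is 1.

1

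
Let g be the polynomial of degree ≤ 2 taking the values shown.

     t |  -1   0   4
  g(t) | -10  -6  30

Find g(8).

Write g(t) = at^2 + bt + c. Substituting each data point gives a linear system:
  a - b + c = -10
  c = -6
  16a + 4b + c = 30
Solving the system yields a = 1, b = 5, c = -6.
So g(t) = t² + 5t - 6.
Then g(8) = 98.

98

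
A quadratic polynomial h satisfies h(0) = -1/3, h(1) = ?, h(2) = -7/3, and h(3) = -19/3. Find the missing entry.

On equispaced nodes a degree-2 polynomial has vanishing third forward difference, so
  - h(0) + 3·h(1) - 3·h(2) + h(3) = 0.
Substituting the known values and solving for h(1):
  3·h(1) = -1
  h(1) = -1/3.

-1/3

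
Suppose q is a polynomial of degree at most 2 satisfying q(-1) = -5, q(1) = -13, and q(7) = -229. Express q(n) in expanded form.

q(n) = -4n^2 - 4n - 5

Write q(n) = an^2 + bn + c. Substituting each data point gives a linear system:
  a - b + c = -5
  a + b + c = -13
  49a + 7b + c = -229
Solving the system yields a = -4, b = -4, c = -5.
So q(n) = -4n² - 4n - 5.
Check: q(1) = -13. ✓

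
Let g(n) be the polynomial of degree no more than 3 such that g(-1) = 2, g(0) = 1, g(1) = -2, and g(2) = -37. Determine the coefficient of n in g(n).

3

Write g(n) = an^3 + bn^2 + cn + d. Substituting each data point gives a linear system:
  -a + b - c + d = 2
  d = 1
  a + b + c + d = -2
  8a + 4b + 2c + d = -37
Solving the system yields a = -5, b = -1, c = 3, d = 1.
So g(n) = -5n^3 - n^2 + 3n + 1.
The coefficient of n is 3.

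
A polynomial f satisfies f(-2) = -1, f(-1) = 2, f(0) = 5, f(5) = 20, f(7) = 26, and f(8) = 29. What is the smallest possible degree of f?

1

Divided differences on the nodes -2, -1, 0, 5, 7, 8:
  order 0: -1  2  5  20  26  29
  order 1: 3  3  3  3  3
  order 2: 0  0  0  0
  order 3: 0  0  0
  order 4: 0  0
  order 5: 0
The order-1 divided differences are all 3 (nonzero) and every higher order vanishes, so the data lies on a polynomial of degree exactly 1.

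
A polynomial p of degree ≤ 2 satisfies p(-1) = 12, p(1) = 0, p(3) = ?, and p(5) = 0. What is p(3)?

On equispaced nodes a degree-2 polynomial has vanishing third forward difference, so
  - p(-1) + 3·p(1) - 3·p(3) + p(5) = 0.
Substituting the known values and solving for p(3):
  -3·p(3) = 12
  p(3) = -4.

-4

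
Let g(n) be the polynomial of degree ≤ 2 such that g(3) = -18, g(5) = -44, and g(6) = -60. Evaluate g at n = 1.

0

Using the Lagrange interpolation formula with nodes 3, 5, 6:
  L_0(n) = (n - 5)(n - 6) / 6
  L_1(n) = (n - 3)(n - 6) / -2
  L_2(n) = (n - 3)(n - 5) / 3
Then g(n) = -18·L_0(n) - 44·L_1(n) - 60·L_2(n).
Expanding and collecting terms gives g(n) = -n^2 - 5n + 6.
Evaluating at n = 1: g(1) = 0.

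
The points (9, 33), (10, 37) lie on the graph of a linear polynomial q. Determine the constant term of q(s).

Write q(s) = as + b. Substituting each data point gives a linear system:
  9a + b = 33
  10a + b = 37
Solving the system yields a = 4, b = -3.
So q(s) = 4s - 3.
The constant term is -3.

-3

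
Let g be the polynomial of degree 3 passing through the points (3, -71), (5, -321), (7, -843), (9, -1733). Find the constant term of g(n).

4

Write g(n) = an^3 + bn^2 + cn + d. Substituting each data point gives a linear system:
  27a + 9b + 3c + d = -71
  125a + 25b + 5c + d = -321
  343a + 49b + 7c + d = -843
  729a + 81b + 9c + d = -1733
Solving the system yields a = -2, b = -4, c = 5, d = 4.
So g(n) = -2n^3 - 4n^2 + 5n + 4.
The constant term is 4.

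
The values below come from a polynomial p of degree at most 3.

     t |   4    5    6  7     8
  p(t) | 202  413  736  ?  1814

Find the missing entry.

1195

The 4 known points determine the degree-3 polynomial uniquely.
Write p(t) = at^3 + bt^2 + ct + d. Substituting each data point gives a linear system:
  64a + 16b + 4c + d = 202
  125a + 25b + 5c + d = 413
  216a + 36b + 6c + d = 736
  512a + 64b + 8c + d = 1814
Solving the system yields a = 4, b = -4, c = 3, d = -2.
So p(t) = 4t^3 - 4t^2 + 3t - 2.
Then p(7) = 1195.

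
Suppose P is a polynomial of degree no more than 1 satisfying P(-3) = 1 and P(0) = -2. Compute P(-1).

Using the Lagrange interpolation formula with nodes -3, 0:
  L_0(u) = u / -3
  L_1(u) = (u + 3) / 3
Then P(u) = 1·L_0(u) - 2·L_1(u).
Expanding and collecting terms gives P(u) = -u - 2.
Evaluating at u = -1: P(-1) = -1.

-1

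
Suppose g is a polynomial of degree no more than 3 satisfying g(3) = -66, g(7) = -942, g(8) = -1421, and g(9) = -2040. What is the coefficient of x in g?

Write g(x) = ax^3 + bx^2 + cx + d. Substituting each data point gives a linear system:
  27a + 9b + 3c + d = -66
  343a + 49b + 7c + d = -942
  512a + 64b + 8c + d = -1421
  729a + 81b + 9c + d = -2040
Solving the system yields a = -3, b = 2, c = -2, d = 3.
So g(x) = -3x^3 + 2x^2 - 2x + 3.
The coefficient of x is -2.

-2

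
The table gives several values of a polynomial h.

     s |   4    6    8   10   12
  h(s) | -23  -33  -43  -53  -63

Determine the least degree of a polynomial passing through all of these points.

Forward differences of the values at s = 4, 6, 8, 10, 12:
  h  : -23  -33  -43  -53  -63
  Δ  : -10  -10  -10  -10
  Δ^2: 0  0  0
  Δ^3: 0  0
  Δ^4: 0
The first differences are constant (-10) and nonzero, while all higher differences vanish, so the minimal degree is 1.

1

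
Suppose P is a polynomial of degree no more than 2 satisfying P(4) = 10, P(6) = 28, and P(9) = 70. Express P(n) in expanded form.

P(n) = n^2 - n - 2

Write P(n) = an^2 + bn + c. Substituting each data point gives a linear system:
  16a + 4b + c = 10
  36a + 6b + c = 28
  81a + 9b + c = 70
Solving the system yields a = 1, b = -1, c = -2.
So P(n) = n^2 - n - 2.
Check: P(4) = 10. ✓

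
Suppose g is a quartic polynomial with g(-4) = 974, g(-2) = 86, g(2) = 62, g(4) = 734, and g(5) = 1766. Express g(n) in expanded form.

Write g(n) = an^4 + bn^3 + cn^2 + dn + e. Substituting each data point gives a linear system:
  256a - 64b + 16c - 4d + e = 974
  16a - 8b + 4c - 2d + e = 86
  16a + 8b + 4c + 2d + e = 62
  256a + 64b + 16c + 4d + e = 734
  625a + 125b + 25c + 5d + e = 1766
Solving the system yields a = 3, b = -2, c = 5, d = 2, e = 6.
So g(n) = 3n^4 - 2n^3 + 5n^2 + 2n + 6.
Check: g(4) = 734. ✓

g(n) = 3n^4 - 2n^3 + 5n^2 + 2n + 6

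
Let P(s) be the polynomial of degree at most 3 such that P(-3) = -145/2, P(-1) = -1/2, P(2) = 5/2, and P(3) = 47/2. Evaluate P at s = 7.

Using the Lagrange interpolation formula with nodes -3, -1, 2, 3:
  L_0(s) = (s + 1)(s - 2)(s - 3) / -60
  L_1(s) = (s + 3)(s - 2)(s - 3) / 24
  L_2(s) = (s + 3)(s + 1)(s - 3) / -15
  L_3(s) = (s + 3)(s + 1)(s - 2) / 24
Then P(s) = -145/2·L_0(s) - 1/2·L_1(s) + 5/2·L_2(s) + 47/2·L_3(s).
Expanding and collecting terms gives P(s) = 2s^3 - 3s^2 - 2s + 5/2.
Evaluating at s = 7: P(7) = 1055/2.

1055/2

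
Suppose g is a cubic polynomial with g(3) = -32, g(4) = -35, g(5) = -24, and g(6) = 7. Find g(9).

280

Using the Lagrange interpolation formula with nodes 3, 4, 5, 6:
  L_0(u) = (u - 4)(u - 5)(u - 6) / -6
  L_1(u) = (u - 3)(u - 5)(u - 6) / 2
  L_2(u) = (u - 3)(u - 4)(u - 6) / -2
  L_3(u) = (u - 3)(u - 4)(u - 5) / 6
Then g(u) = -32·L_0(u) - 35·L_1(u) - 24·L_2(u) + 7·L_3(u).
Expanding and collecting terms gives g(u) = u^3 - 5u^2 - 5u + 1.
Evaluating at u = 9: g(9) = 280.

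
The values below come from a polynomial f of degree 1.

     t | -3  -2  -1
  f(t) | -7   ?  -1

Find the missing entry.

On equispaced nodes a degree-1 polynomial has vanishing second forward difference, so
  f(-3) - 2·f(-2) + f(-1) = 0.
Substituting the known values and solving for f(-2):
  -2·f(-2) = 8
  f(-2) = -4.

-4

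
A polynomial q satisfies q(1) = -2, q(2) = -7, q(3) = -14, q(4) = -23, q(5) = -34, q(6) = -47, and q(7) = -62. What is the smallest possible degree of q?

2

Forward differences of the values at x = 1, 2, 3, 4, 5, 6, 7:
  q  : -2  -7  -14  -23  -34  -47  -62
  Δ  : -5  -7  -9  -11  -13  -15
  Δ^2: -2  -2  -2  -2  -2
  Δ^3: 0  0  0  0
  Δ^4: 0  0  0
  Δ^5: 0  0
  Δ^6: 0
The second differences are constant (-2) and nonzero, while all higher differences vanish, so the minimal degree is 2.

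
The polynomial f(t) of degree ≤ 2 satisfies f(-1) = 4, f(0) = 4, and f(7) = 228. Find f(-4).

52

Using the Lagrange interpolation formula with nodes -1, 0, 7:
  L_0(t) = t(t - 7) / 8
  L_1(t) = (t + 1)(t - 7) / -7
  L_2(t) = (t + 1)t / 56
Then f(t) = 4·L_0(t) + 4·L_1(t) + 228·L_2(t).
Expanding and collecting terms gives f(t) = 4t^2 + 4t + 4.
Evaluating at t = -4: f(-4) = 52.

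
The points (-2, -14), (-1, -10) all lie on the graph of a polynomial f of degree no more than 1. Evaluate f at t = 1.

-2

Using the Lagrange interpolation formula with nodes -2, -1:
  L_0(t) = (t + 1) / -1
  L_1(t) = (t + 2) / 1
Then f(t) = -14·L_0(t) - 10·L_1(t).
Expanding and collecting terms gives f(t) = 4t - 6.
Evaluating at t = 1: f(1) = -2.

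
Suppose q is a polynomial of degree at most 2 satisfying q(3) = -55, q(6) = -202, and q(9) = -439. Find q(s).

Write q(s) = as^2 + bs + c. Substituting each data point gives a linear system:
  9a + 3b + c = -55
  36a + 6b + c = -202
  81a + 9b + c = -439
Solving the system yields a = -5, b = -4, c = 2.
So q(s) = -5s² - 4s + 2.
Check: q(9) = -439. ✓

q(s) = -5s^2 - 4s + 2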